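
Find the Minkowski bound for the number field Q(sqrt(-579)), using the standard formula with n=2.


d = -579, d mod 4 = 1, so disc(K) = d = -579; |disc(K)| = 579
Imaginary quadratic field, so n = 2, s = r2 = 1, r1 = 0
M = (n!/n^n) * (4/pi)^s * sqrt(|disc(K)|) = (2!/2^2) * (4/pi)^1 * sqrt(579)
= 0.5 * 1.273240 * 24.062419
= 15.3186

15.3186


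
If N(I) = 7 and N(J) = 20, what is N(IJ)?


N(IJ) = N(I) * N(J)
= 7 * 20
= 140

140


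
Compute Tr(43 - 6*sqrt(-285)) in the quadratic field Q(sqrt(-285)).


Tr(a + b*sqrt(d)) = (a + b*sqrt(d)) + (a - b*sqrt(d)) = 2a
= 2 * (43)
= 86

86


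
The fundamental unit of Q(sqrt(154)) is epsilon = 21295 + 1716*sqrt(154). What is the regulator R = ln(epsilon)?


epsilon = 21295 + 1716*sqrt(154)
= 42590.0000
R = ln(42590.0000)
= 10.6594

10.6594


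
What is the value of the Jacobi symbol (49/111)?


Compute (49/111) via quadratic reciprocity:
  reciprocity: (49/111) -> +(111/49)
  reduce: (13/49)
  reciprocity: (13/49) -> +(49/13)
  reduce: (10/13)
  pull out 2: (2/13) = -1  (since 13 mod 8 = 5)
  reciprocity: (5/13) -> +(13/5)
  reduce: (3/5)
  reciprocity: (3/5) -> +(5/3)
  reduce: (2/3)
  pull out 2: (2/3) = -1  (since 3 mod 8 = 3)
  (1/3) = 1
Product of signs = 1

1


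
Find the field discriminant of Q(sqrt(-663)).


For K = Q(sqrt(d)) with d squarefree: disc(K) = d if d = 1 mod 4, and disc(K) = 4d if d = 2 or 3 mod 4.
Here d = -663, and d mod 4 = 1.
d = 1 mod 4 (O_K = Z[(1+sqrt(d))/2]), so disc(K) = d = -663

-663


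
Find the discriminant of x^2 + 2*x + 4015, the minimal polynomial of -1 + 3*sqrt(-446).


The element -1 + 3*sqrt(-446) has minimal polynomial:
x^2 + 2*x + 4015
Discriminant = (2)^2 - 4*(4015)
= 4 - 16060
= -16056

-16056


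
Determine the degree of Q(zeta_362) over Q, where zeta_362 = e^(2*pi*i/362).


The degree equals Euler's totient phi(362).
362 = 2 * 181
phi(362) = 180

180


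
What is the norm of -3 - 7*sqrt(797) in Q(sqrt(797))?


N(a + b*sqrt(d)) = a^2 - d*b^2
= (-3)^2 - (797)*(-7)^2
= 9 - 39053
= -39044

-39044


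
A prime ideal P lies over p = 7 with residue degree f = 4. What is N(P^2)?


N(P^a) = p^(a*f)
= 7^(2*4)
= 7^8
= 5764801

5764801


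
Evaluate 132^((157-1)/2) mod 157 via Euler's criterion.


p = 157 is prime and the exponent is (p-1)/2 = 78, so by Euler's criterion 132^78 = (132/157) = +1 or -1 mod 157.
Compute by square-and-multiply:
  78 = 64 + 8 + 4 + 2 (binary 1001110)
  Repeated squaring mod 157: 132^1 = 132, 132^2 = 154, 132^4 = 9, 132^8 = 81, 132^16 = 124, 132^32 = 147, 132^64 = 100
  132^78 = 132^64 * 132^8 * 132^4 * 132^2 = 100 * 81 * 9 * 154 mod 157
    100 * 81 = 8100 = 93 mod 157
    93 * 9 = 837 = 52 mod 157
    52 * 154 = 8008 = 1 mod 157
  132^78 = 1 mod 157
Result 1: 132 is a quadratic residue mod 157.
132^78 mod 157 = 1

1


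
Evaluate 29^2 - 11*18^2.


x^2 - d*y^2
= 29^2 - 11*18^2
= 841 - 3564
= -2723

-2723


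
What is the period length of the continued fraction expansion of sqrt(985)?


Run the CF algorithm for sqrt(985).
a_0 = floor(sqrt(985)) = 31; set m_0=0, q_0=1.
Recurrence: m' = q*a - m,  q' = (d - m'^2)/q,  a' = floor((a_0 + m')/q').
  step 1: m=31, q=24, a=2
  step 2: m=17, q=29, a=1
  step 3: m=12, q=29, a=1
  step 4: m=17, q=24, a=2
  step 5: m=31, q=1, a=62
a_5 = 2*a_0 = 62, so the period closes here.
sqrt(985) = [31; 2, 1, 1, 2, 62]
Period length = 5

5


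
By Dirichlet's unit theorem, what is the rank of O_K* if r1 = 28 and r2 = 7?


By Dirichlet's unit theorem:
rank = r1 + r2 - 1
= 28 + 7 - 1
= 34

34


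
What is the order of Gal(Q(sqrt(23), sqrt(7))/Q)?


The 2 square roots of distinct primes are multiplicatively independent over Q,
so [K:Q] = 2^2 and Gal(K/Q) is isomorphic to (Z/2Z)^2.
|Gal| = 2^2 = 4

4


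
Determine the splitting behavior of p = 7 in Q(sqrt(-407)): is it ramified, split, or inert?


K = Q(sqrt(-407)). Since d mod 4 = 1, disc(K) = -407.
Check p | disc: -407 mod 7 = 6.
p does not divide disc. Compute Legendre symbol (d/p):
6^((7-1)/2) mod 7 = -1
(d/p) = -1, so p is inert: (p) stays prime with e=1, f=2, g=1.
Therefore p is inert.

inert


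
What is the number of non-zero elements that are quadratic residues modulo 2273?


For prime p, the number of non-zero quadratic residues is (p-1)/2.
= (2273-1)/2
= 1136

1136


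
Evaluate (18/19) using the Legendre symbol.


p = 19 is prime, so compute (18/19) with the reciprocity algorithm (Jacobi-symbol steps: pull out 2s via (2/n), flip via reciprocity, reduce):
  pull out 2: (2/19) = -1  (since 19 mod 8 = 3)
  reciprocity: (9/19) -> +(19/9)
  reduce: (1/9)
  (1/9) = 1
Product of signs = -1
(18/19) = -1

-1


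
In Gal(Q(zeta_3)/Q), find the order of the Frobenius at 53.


The Frobenius at p in Gal(Q(zeta_n)/Q) = (Z/nZ)* is the class of p, so its order is ord_3(53), the smallest k >= 1 with 53^k = 1 mod 3.
n = 3 = 3, phi(3) = 2; the order divides phi(n).
Divisors of 2: 1, 2
Repeated squaring mod 3: 53^1 = 2, 53^2 = 1
Test divisors in increasing order:
  k=1: 53^1 = 2 mod 3
  k=2: 53^2 = 1 mod 3  <- first divisor giving 1
Order = 2

2


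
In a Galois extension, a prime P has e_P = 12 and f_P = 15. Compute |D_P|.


|D_P| = e * f
= 12 * 15
= 180

180


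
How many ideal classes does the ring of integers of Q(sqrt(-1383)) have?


K = Q(sqrt(-1383)). d mod 4 = 1, so D = disc(K) = d = -1383
h(K) equals the number of primitive reduced positive-definite forms (a, b, c) = a*x^2 + b*x*y + c*y^2 with b^2 - 4ac = D,
where reduced means |b| <= a <= c, with b >= 0 whenever |b| = a or a = c, and primitive means gcd(a, b, c) = 1.
Reduced forces 3a^2 <= |D| = 1383, so 1 <= a <= 21; b must have the parity of D, and c = (b^2 - D)/(4a) must be an integer >= a.
Enumerate a = 1..21, b in [-a, a]:
  a=1: (1, 1, 346)  [1]
  a=2: (2, -1, 173), (2, 1, 173)  [2]
  a=3: (3, 3, 116)  [1]
  a=4: (4, -3, 87), (4, 3, 87)  [2]
  a=5: none
  a=6: (6, -3, 58), (6, 3, 58)  [2]
  a=7: none
  a=8: (8, -5, 44), (8, 5, 44)  [2]
  a=9..10: none
  a=11: (11, -5, 32), (11, 5, 32)  [2]
  a=12: (12, -3, 29), (12, 3, 29)  [2]
  a=13..15: none
  a=16: (16, -5, 22), (16, 5, 22)  [2]
  a=17..18: none
  a=19: (19, -17, 22), (19, 17, 22)  [2]
  a=20..21: none
Total reduced forms: 1 + 2 + 1 + 2 + 2 + 2 + 2 + 2 + 2 + 2 = 18
h = 18

18


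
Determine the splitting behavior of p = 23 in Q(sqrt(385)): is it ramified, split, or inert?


K = Q(sqrt(385)). Since d mod 4 = 1, disc(K) = 385.
Check p | disc: 385 mod 23 = 17.
p does not divide disc. Compute Legendre symbol (d/p):
17^((23-1)/2) mod 23 = -1
(d/p) = -1, so p is inert: (p) stays prime with e=1, f=2, g=1.
Therefore p is inert.

inert


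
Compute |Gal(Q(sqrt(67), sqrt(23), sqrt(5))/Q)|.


The 3 square roots of distinct primes are multiplicatively independent over Q,
so [K:Q] = 2^3 and Gal(K/Q) is isomorphic to (Z/2Z)^3.
|Gal| = 2^3 = 8

8


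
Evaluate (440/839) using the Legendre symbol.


p = 839 is prime, so compute (440/839) with the reciprocity algorithm (Jacobi-symbol steps: pull out 2s via (2/n), flip via reciprocity, reduce):
  pull out 2: (2/839) = +1  (since 839 mod 8 = 7)
  pull out 2: (2/839) = +1  (since 839 mod 8 = 7)
  pull out 2: (2/839) = +1  (since 839 mod 8 = 7)
  reciprocity: (55/839) -> -(839/55)
  reduce: (14/55)
  pull out 2: (2/55) = +1  (since 55 mod 8 = 7)
  reciprocity: (7/55) -> -(55/7)
  reduce: (6/7)
  pull out 2: (2/7) = +1  (since 7 mod 8 = 7)
  reciprocity: (3/7) -> -(7/3)
  reduce: (1/3)
  (1/3) = 1
Product of signs = -1
(440/839) = -1

-1


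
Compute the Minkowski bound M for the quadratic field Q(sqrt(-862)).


d = -862, d mod 4 = 2, so disc(K) = 4d = -3448; |disc(K)| = 3448
Imaginary quadratic field, so n = 2, s = r2 = 1, r1 = 0
M = (n!/n^n) * (4/pi)^s * sqrt(|disc(K)|) = (2!/2^2) * (4/pi)^1 * sqrt(3448)
= 0.5 * 1.273240 * 58.719673
= 37.3821

37.3821


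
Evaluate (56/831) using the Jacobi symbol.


Compute (56/831) via quadratic reciprocity:
  pull out 2: (2/831) = +1  (since 831 mod 8 = 7)
  pull out 2: (2/831) = +1  (since 831 mod 8 = 7)
  pull out 2: (2/831) = +1  (since 831 mod 8 = 7)
  reciprocity: (7/831) -> -(831/7)
  reduce: (5/7)
  reciprocity: (5/7) -> +(7/5)
  reduce: (2/5)
  pull out 2: (2/5) = -1  (since 5 mod 8 = 5)
  (1/5) = 1
Product of signs = 1

1


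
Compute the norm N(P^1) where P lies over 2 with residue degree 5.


N(P^a) = p^(a*f)
= 2^(1*5)
= 2^5
= 32

32


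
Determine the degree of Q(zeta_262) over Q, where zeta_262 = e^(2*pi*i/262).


The degree equals Euler's totient phi(262).
262 = 2 * 131
phi(262) = 130

130


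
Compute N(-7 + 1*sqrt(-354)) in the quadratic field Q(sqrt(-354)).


N(a + b*sqrt(d)) = a^2 - d*b^2
= (-7)^2 - (-354)*(1)^2
= 49 + 354
= 403

403


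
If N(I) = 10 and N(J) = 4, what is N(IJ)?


N(IJ) = N(I) * N(J)
= 10 * 4
= 40

40


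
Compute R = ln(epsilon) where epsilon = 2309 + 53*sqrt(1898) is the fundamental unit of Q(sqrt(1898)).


epsilon = 2309 + 53*sqrt(1898)
= 4618.0002
R = ln(4618.0002)
= 8.4377

8.4377


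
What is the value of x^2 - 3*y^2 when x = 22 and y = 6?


x^2 - d*y^2
= 22^2 - 3*6^2
= 484 - 108
= 376

376


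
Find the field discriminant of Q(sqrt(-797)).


For K = Q(sqrt(d)) with d squarefree: disc(K) = d if d = 1 mod 4, and disc(K) = 4d if d = 2 or 3 mod 4.
Here d = -797, and d mod 4 = 3.
d = 3 mod 4, not 1 (O_K = Z[sqrt(d)]), so disc(K) = 4d = 4 * (-797) = -3188

-3188


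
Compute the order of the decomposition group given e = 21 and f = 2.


|D_P| = e * f
= 21 * 2
= 42

42


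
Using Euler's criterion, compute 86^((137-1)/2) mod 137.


p = 137 is prime and the exponent is (p-1)/2 = 68, so by Euler's criterion 86^68 = (86/137) = +1 or -1 mod 137.
Compute by square-and-multiply:
  68 = 64 + 4 (binary 1000100)
  Repeated squaring mod 137: 86^1 = 86, 86^2 = 135, 86^4 = 4, 86^8 = 16, 86^16 = 119, 86^32 = 50, 86^64 = 34
  86^68 = 86^64 * 86^4 = 34 * 4 mod 137
    34 * 4 = 136 = 136 mod 137
  86^68 = 136 mod 137
Result 136 = p - 1 = -1 mod 137: 86 is a quadratic non-residue mod 137. As a residue in [0, p-1] the value is 136.
86^68 mod 137 = 136

136


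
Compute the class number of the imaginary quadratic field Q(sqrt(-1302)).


K = Q(sqrt(-1302)). d mod 4 = 2, so D = disc(K) = 4d = -5208
h(K) equals the number of primitive reduced positive-definite forms (a, b, c) = a*x^2 + b*x*y + c*y^2 with b^2 - 4ac = D,
where reduced means |b| <= a <= c, with b >= 0 whenever |b| = a or a = c, and primitive means gcd(a, b, c) = 1.
Reduced forces 3a^2 <= |D| = 5208, so 1 <= a <= 41; b must have the parity of D, and c = (b^2 - D)/(4a) must be an integer >= a.
Enumerate a = 1..41, b in [-a, a]:
  a=1: (1, 0, 1302)  [1]
  a=2: (2, 0, 651)  [1]
  a=3: (3, 0, 434)  [1]
  a=4..5: none
  a=6: (6, 0, 217)  [1]
  a=7: (7, 0, 186)  [1]
  a=8..13: none
  a=14: (14, 0, 93)  [1]
  a=15..18: none
  a=19: (19, -6, 69), (19, 6, 69)  [2]
  a=20: none
  a=21: (21, 0, 62)  [1]
  a=22: none
  a=23: (23, -6, 57), (23, 6, 57)  [2]
  a=24..30: none
  a=31: (31, 0, 42)  [1]
  a=32..36: none
  a=37: (37, -34, 43), (37, 34, 43)  [2]
  a=38: (38, -32, 41), (38, 32, 41)  [2]
  a=39..41: none
Total reduced forms: 1 + 1 + 1 + 1 + 1 + 1 + 2 + 1 + 2 + 1 + 2 + 2 = 16
h = 16

16


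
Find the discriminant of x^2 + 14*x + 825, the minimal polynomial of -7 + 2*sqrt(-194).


The element -7 + 2*sqrt(-194) has minimal polynomial:
x^2 + 14*x + 825
Discriminant = (14)^2 - 4*(825)
= 196 - 3300
= -3104

-3104


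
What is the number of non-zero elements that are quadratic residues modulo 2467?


For prime p, the number of non-zero quadratic residues is (p-1)/2.
= (2467-1)/2
= 1233

1233


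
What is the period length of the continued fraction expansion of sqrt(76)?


Run the CF algorithm for sqrt(76).
a_0 = floor(sqrt(76)) = 8; set m_0=0, q_0=1.
Recurrence: m' = q*a - m,  q' = (d - m'^2)/q,  a' = floor((a_0 + m')/q').
  step 1: m=8, q=12, a=1
  step 2: m=4, q=5, a=2
  step 3: m=6, q=8, a=1
  step 4: m=2, q=9, a=1
  step 5: m=7, q=3, a=5
  step 6: m=8, q=4, a=4
  step 7: m=8, q=3, a=5
  step 8: m=7, q=9, a=1
  step 9: m=2, q=8, a=1
  step 10: m=6, q=5, a=2
  step 11: m=4, q=12, a=1
  step 12: m=8, q=1, a=16
a_12 = 2*a_0 = 16, so the period closes here.
sqrt(76) = [8; 1, 2, 1, 1, 5, 4, 5, 1, 1, 2, 1, 16]
Period length = 12

12


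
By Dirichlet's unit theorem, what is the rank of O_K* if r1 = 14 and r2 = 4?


By Dirichlet's unit theorem:
rank = r1 + r2 - 1
= 14 + 4 - 1
= 17

17


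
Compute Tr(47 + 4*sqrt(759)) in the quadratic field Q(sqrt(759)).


Tr(a + b*sqrt(d)) = (a + b*sqrt(d)) + (a - b*sqrt(d)) = 2a
= 2 * (47)
= 94

94


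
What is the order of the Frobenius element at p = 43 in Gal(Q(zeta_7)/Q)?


The Frobenius at p in Gal(Q(zeta_n)/Q) = (Z/nZ)* is the class of p, so its order is ord_7(43), the smallest k >= 1 with 43^k = 1 mod 7.
n = 7 = 7, phi(7) = 6; the order divides phi(n).
Divisors of 6: 1, 2, 3, 6
Repeated squaring mod 7: 43^1 = 1, 43^2 = 1, 43^4 = 1
Test divisors in increasing order:
  k=1: 43^1 = 1 mod 7  <- first divisor giving 1
Order = 1

1


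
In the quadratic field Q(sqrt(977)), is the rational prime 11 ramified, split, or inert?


K = Q(sqrt(977)). Since d mod 4 = 1, disc(K) = 977.
Check p | disc: 977 mod 11 = 9.
p does not divide disc. Compute Legendre symbol (d/p):
9^((11-1)/2) mod 11 = 1
(d/p) = 1, so p splits: (p) = P*P' with e=1, f=1, g=2.
Therefore p is split.

split


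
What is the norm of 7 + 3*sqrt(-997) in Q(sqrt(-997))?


N(a + b*sqrt(d)) = a^2 - d*b^2
= (7)^2 - (-997)*(3)^2
= 49 + 8973
= 9022

9022


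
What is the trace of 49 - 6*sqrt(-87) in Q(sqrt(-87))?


Tr(a + b*sqrt(d)) = (a + b*sqrt(d)) + (a - b*sqrt(d)) = 2a
= 2 * (49)
= 98

98


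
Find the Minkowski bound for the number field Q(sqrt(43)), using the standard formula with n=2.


d = 43, d mod 4 = 3, so disc(K) = 4d = 172; |disc(K)| = 172
Real quadratic field, so n = 2, s = r2 = 0, r1 = 2
M = (n!/n^n) * (4/pi)^s * sqrt(|disc(K)|) = (2!/2^2) * (4/pi)^0 * sqrt(172)
= 0.5 * 1.000000 * 13.114877
= 6.5574

6.5574


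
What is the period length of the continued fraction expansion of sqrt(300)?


Run the CF algorithm for sqrt(300).
a_0 = floor(sqrt(300)) = 17; set m_0=0, q_0=1.
Recurrence: m' = q*a - m,  q' = (d - m'^2)/q,  a' = floor((a_0 + m')/q').
  step 1: m=17, q=11, a=3
  step 2: m=16, q=4, a=8
  step 3: m=16, q=11, a=3
  step 4: m=17, q=1, a=34
a_4 = 2*a_0 = 34, so the period closes here.
sqrt(300) = [17; 3, 8, 3, 34]
Period length = 4

4


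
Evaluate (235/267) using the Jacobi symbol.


Compute (235/267) via quadratic reciprocity:
  reciprocity: (235/267) -> -(267/235)
  reduce: (32/235)
  pull out 2: (2/235) = -1  (since 235 mod 8 = 3)
  pull out 2: (2/235) = -1  (since 235 mod 8 = 3)
  pull out 2: (2/235) = -1  (since 235 mod 8 = 3)
  pull out 2: (2/235) = -1  (since 235 mod 8 = 3)
  pull out 2: (2/235) = -1  (since 235 mod 8 = 3)
  (1/235) = 1
Product of signs = 1

1


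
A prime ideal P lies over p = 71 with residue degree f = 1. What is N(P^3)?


N(P^a) = p^(a*f)
= 71^(3*1)
= 71^3
= 357911

357911


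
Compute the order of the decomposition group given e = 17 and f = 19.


|D_P| = e * f
= 17 * 19
= 323

323


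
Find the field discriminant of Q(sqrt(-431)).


For K = Q(sqrt(d)) with d squarefree: disc(K) = d if d = 1 mod 4, and disc(K) = 4d if d = 2 or 3 mod 4.
Here d = -431, and d mod 4 = 1.
d = 1 mod 4 (O_K = Z[(1+sqrt(d))/2]), so disc(K) = d = -431

-431


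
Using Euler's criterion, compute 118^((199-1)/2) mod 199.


p = 199 is prime and the exponent is (p-1)/2 = 99, so by Euler's criterion 118^99 = (118/199) = +1 or -1 mod 199.
Compute by square-and-multiply:
  99 = 64 + 32 + 2 + 1 (binary 1100011)
  Repeated squaring mod 199: 118^1 = 118, 118^2 = 193, 118^4 = 36, 118^8 = 102, 118^16 = 56, 118^32 = 151, 118^64 = 115
  118^99 = 118^64 * 118^32 * 118^2 * 118^1 = 115 * 151 * 193 * 118 mod 199
    115 * 151 = 17365 = 52 mod 199
    52 * 193 = 10036 = 86 mod 199
    86 * 118 = 10148 = 198 mod 199
  118^99 = 198 mod 199
Result 198 = p - 1 = -1 mod 199: 118 is a quadratic non-residue mod 199. As a residue in [0, p-1] the value is 198.
118^99 mod 199 = 198

198


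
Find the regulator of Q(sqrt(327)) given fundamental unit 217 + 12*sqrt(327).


epsilon = 217 + 12*sqrt(327)
= 433.9977
R = ln(433.9977)
= 6.0730

6.0730


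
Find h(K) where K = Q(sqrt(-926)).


K = Q(sqrt(-926)). d mod 4 = 2, so D = disc(K) = 4d = -3704
h(K) equals the number of primitive reduced positive-definite forms (a, b, c) = a*x^2 + b*x*y + c*y^2 with b^2 - 4ac = D,
where reduced means |b| <= a <= c, with b >= 0 whenever |b| = a or a = c, and primitive means gcd(a, b, c) = 1.
Reduced forces 3a^2 <= |D| = 3704, so 1 <= a <= 35; b must have the parity of D, and c = (b^2 - D)/(4a) must be an integer >= a.
Enumerate a = 1..35, b in [-a, a]:
  a=1: (1, 0, 926)  [1]
  a=2: (2, 0, 463)  [1]
  a=3: (3, -2, 309), (3, 2, 309)  [2]
  a=4: none
  a=5: (5, -4, 186), (5, 4, 186)  [2]
  a=6: (6, -4, 155), (6, 4, 155)  [2]
  a=7..8: none
  a=9: (9, -2, 103), (9, 2, 103)  [2]
  a=10: (10, -4, 93), (10, 4, 93)  [2]
  a=11: (11, -6, 85), (11, 6, 85)  [2]
  a=12: none
  a=13: (13, -12, 74), (13, 12, 74)  [2]
  a=14: none
  a=15: (15, -14, 65), (15, -4, 62), (15, 4, 62), (15, 14, 65)  [4]
  a=16: none
  a=17: (17, -6, 55), (17, 6, 55)  [2]
  a=18: (18, -16, 55), (18, 16, 55)  [2]
  a=19: (19, -18, 53), (19, 18, 53)  [2]
  a=20..21: none
  a=22: (22, -16, 45), (22, 16, 45)  [2]
  a=23..24: none
  a=25: (25, -14, 39), (25, 14, 39)  [2]
  a=26: (26, -12, 37), (26, 12, 37)  [2]
  a=27: (27, -20, 38), (27, 20, 38)  [2]
  a=28..29: none
  a=30: (30, -16, 33), (30, -4, 31), (30, 4, 31), (30, 16, 33)  [4]
  a=31..32: none
  a=33: (33, -28, 34), (33, 28, 34)  [2]
  a=34..35: none
Total reduced forms: 1 + 1 + 2 + 2 + 2 + 2 + 2 + 2 + 2 + 4 + 2 + 2 + 2 + 2 + 2 + 2 + 2 + 4 + 2 = 40
h = 40

40


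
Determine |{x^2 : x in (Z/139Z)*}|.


For prime p, the number of non-zero quadratic residues is (p-1)/2.
= (139-1)/2
= 69

69


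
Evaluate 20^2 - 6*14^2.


x^2 - d*y^2
= 20^2 - 6*14^2
= 400 - 1176
= -776

-776


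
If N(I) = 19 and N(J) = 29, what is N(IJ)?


N(IJ) = N(I) * N(J)
= 19 * 29
= 551

551


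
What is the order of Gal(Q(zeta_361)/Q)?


|Gal(Q(zeta_361)/Q)| = phi(361)
= 342

342


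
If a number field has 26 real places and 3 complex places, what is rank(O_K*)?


By Dirichlet's unit theorem:
rank = r1 + r2 - 1
= 26 + 3 - 1
= 28

28


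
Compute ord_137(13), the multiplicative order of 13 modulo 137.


We want ord_137(13), the smallest k >= 1 with 13^k = 1 mod 137.
n = 137 = 137, phi(137) = 136; the order divides phi(n).
Divisors of 136: 1, 2, 4, 8, 17, 34, 68, 136
Repeated squaring mod 137: 13^1 = 13, 13^2 = 32, 13^4 = 65, 13^8 = 115, 13^16 = 73, 13^32 = 123, 13^64 = 59, 13^128 = 56
Test divisors in increasing order:
  k=1: 13^1 = 13 mod 137
  k=2: 13^2 = 32 mod 137
  k=4: 13^4 = 65 mod 137
  k=8: 13^8 = 115 mod 137
  k=17: 13^17 = 73 * 13 = 127 mod 137
  k=34: 13^34 = 123 * 32 = 100 mod 137
  k=68: 13^68 = 59 * 65 = 136 mod 137
  k=136: 13^136 = 56 * 115 = 1 mod 137  <- first divisor giving 1
Order = 136

136


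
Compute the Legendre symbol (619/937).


p = 937 is prime, so compute (619/937) with the reciprocity algorithm (Jacobi-symbol steps: pull out 2s via (2/n), flip via reciprocity, reduce):
  reciprocity: (619/937) -> +(937/619)
  reduce: (318/619)
  pull out 2: (2/619) = -1  (since 619 mod 8 = 3)
  reciprocity: (159/619) -> -(619/159)
  reduce: (142/159)
  pull out 2: (2/159) = +1  (since 159 mod 8 = 7)
  reciprocity: (71/159) -> -(159/71)
  reduce: (17/71)
  reciprocity: (17/71) -> +(71/17)
  reduce: (3/17)
  reciprocity: (3/17) -> +(17/3)
  reduce: (2/3)
  pull out 2: (2/3) = -1  (since 3 mod 8 = 3)
  (1/3) = 1
Product of signs = 1
(619/937) = 1

1


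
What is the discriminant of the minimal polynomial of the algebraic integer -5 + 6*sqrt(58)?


The element -5 + 6*sqrt(58) has minimal polynomial:
x^2 + 10*x - 2063
Discriminant = (10)^2 - 4*(-2063)
= 100 + 8252
= 8352

8352


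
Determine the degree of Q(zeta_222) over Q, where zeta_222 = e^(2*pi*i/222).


The degree equals Euler's totient phi(222).
222 = 2 * 3 * 37
phi(222) = 72

72


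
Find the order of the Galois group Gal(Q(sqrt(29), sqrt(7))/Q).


The 2 square roots of distinct primes are multiplicatively independent over Q,
so [K:Q] = 2^2 and Gal(K/Q) is isomorphic to (Z/2Z)^2.
|Gal| = 2^2 = 4

4


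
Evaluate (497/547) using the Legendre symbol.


p = 547 is prime, so compute (497/547) with the reciprocity algorithm (Jacobi-symbol steps: pull out 2s via (2/n), flip via reciprocity, reduce):
  reciprocity: (497/547) -> +(547/497)
  reduce: (50/497)
  pull out 2: (2/497) = +1  (since 497 mod 8 = 1)
  reciprocity: (25/497) -> +(497/25)
  reduce: (22/25)
  pull out 2: (2/25) = +1  (since 25 mod 8 = 1)
  reciprocity: (11/25) -> +(25/11)
  reduce: (3/11)
  reciprocity: (3/11) -> -(11/3)
  reduce: (2/3)
  pull out 2: (2/3) = -1  (since 3 mod 8 = 3)
  (1/3) = 1
Product of signs = 1
(497/547) = 1

1


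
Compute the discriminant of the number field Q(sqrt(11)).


For K = Q(sqrt(d)) with d squarefree: disc(K) = d if d = 1 mod 4, and disc(K) = 4d if d = 2 or 3 mod 4.
Here d = 11, and d mod 4 = 3.
d = 3 mod 4, not 1 (O_K = Z[sqrt(d)]), so disc(K) = 4d = 4 * (11) = 44

44


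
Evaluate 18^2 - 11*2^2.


x^2 - d*y^2
= 18^2 - 11*2^2
= 324 - 44
= 280

280


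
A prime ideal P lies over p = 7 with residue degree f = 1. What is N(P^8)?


N(P^a) = p^(a*f)
= 7^(8*1)
= 7^8
= 5764801

5764801


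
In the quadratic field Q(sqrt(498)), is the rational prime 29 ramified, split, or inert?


K = Q(sqrt(498)). Since d mod 4 = 2, disc(K) = 1992.
Check p | disc: 1992 mod 29 = 20.
p does not divide disc. Compute Legendre symbol (d/p):
5^((29-1)/2) mod 29 = 1
(d/p) = 1, so p splits: (p) = P*P' with e=1, f=1, g=2.
Therefore p is split.

split


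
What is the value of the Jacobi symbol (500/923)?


Compute (500/923) via quadratic reciprocity:
  pull out 2: (2/923) = -1  (since 923 mod 8 = 3)
  pull out 2: (2/923) = -1  (since 923 mod 8 = 3)
  reciprocity: (125/923) -> +(923/125)
  reduce: (48/125)
  pull out 2: (2/125) = -1  (since 125 mod 8 = 5)
  pull out 2: (2/125) = -1  (since 125 mod 8 = 5)
  pull out 2: (2/125) = -1  (since 125 mod 8 = 5)
  pull out 2: (2/125) = -1  (since 125 mod 8 = 5)
  reciprocity: (3/125) -> +(125/3)
  reduce: (2/3)
  pull out 2: (2/3) = -1  (since 3 mod 8 = 3)
  (1/3) = 1
Product of signs = -1

-1


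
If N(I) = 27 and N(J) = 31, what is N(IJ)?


N(IJ) = N(I) * N(J)
= 27 * 31
= 837

837


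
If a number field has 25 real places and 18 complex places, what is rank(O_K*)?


By Dirichlet's unit theorem:
rank = r1 + r2 - 1
= 25 + 18 - 1
= 42

42


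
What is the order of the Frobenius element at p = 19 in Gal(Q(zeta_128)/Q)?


The Frobenius at p in Gal(Q(zeta_n)/Q) = (Z/nZ)* is the class of p, so its order is ord_128(19), the smallest k >= 1 with 19^k = 1 mod 128.
n = 128 = 2^7, phi(128) = 64; the order divides phi(n).
Divisors of 64: 1, 2, 4, 8, 16, 32, 64
Repeated squaring mod 128: 19^1 = 19, 19^2 = 105, 19^4 = 17, 19^8 = 33, 19^16 = 65, 19^32 = 1, 19^64 = 1
Test divisors in increasing order:
  k=1: 19^1 = 19 mod 128
  k=2: 19^2 = 105 mod 128
  k=4: 19^4 = 17 mod 128
  k=8: 19^8 = 33 mod 128
  k=16: 19^16 = 65 mod 128
  k=32: 19^32 = 1 mod 128  <- first divisor giving 1
Order = 32

32


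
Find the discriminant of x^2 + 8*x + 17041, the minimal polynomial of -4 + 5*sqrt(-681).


The element -4 + 5*sqrt(-681) has minimal polynomial:
x^2 + 8*x + 17041
Discriminant = (8)^2 - 4*(17041)
= 64 - 68164
= -68100

-68100


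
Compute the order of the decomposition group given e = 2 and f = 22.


|D_P| = e * f
= 2 * 22
= 44

44


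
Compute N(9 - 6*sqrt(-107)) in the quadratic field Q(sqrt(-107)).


N(a + b*sqrt(d)) = a^2 - d*b^2
= (9)^2 - (-107)*(-6)^2
= 81 + 3852
= 3933

3933


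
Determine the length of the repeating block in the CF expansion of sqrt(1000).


Run the CF algorithm for sqrt(1000).
a_0 = floor(sqrt(1000)) = 31; set m_0=0, q_0=1.
Recurrence: m' = q*a - m,  q' = (d - m'^2)/q,  a' = floor((a_0 + m')/q').
  step 1: m=31, q=39, a=1
  step 2: m=8, q=24, a=1
  step 3: m=16, q=31, a=1
  step 4: m=15, q=25, a=1
  step 5: m=10, q=36, a=1
  step 6: m=26, q=9, a=6
  step 7: m=28, q=24, a=2
  step 8: m=20, q=25, a=2
  step 9: m=30, q=4, a=15
  step 10: m=30, q=25, a=2
  step 11: m=20, q=24, a=2
  step 12: m=28, q=9, a=6
  step 13: m=26, q=36, a=1
  step 14: m=10, q=25, a=1
  step 15: m=15, q=31, a=1
  step 16: m=16, q=24, a=1
  step 17: m=8, q=39, a=1
  step 18: m=31, q=1, a=62
a_18 = 2*a_0 = 62, so the period closes here.
sqrt(1000) = [31; 1, 1, 1, 1, 1, 6, 2, 2, 15, 2, 2, 6, 1, 1, 1, 1, 1, 62]
Period length = 18

18


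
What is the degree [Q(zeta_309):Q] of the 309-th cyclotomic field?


The degree equals Euler's totient phi(309).
309 = 3 * 103
phi(309) = 204

204


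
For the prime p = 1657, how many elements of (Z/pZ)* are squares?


For prime p, the number of non-zero quadratic residues is (p-1)/2.
= (1657-1)/2
= 828

828


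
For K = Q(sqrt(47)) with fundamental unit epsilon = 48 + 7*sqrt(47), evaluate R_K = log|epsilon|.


epsilon = 48 + 7*sqrt(47)
= 95.9896
R = ln(95.9896)
= 4.5642

4.5642


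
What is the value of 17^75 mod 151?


p = 151 is prime and the exponent is (p-1)/2 = 75, so by Euler's criterion 17^75 = (17/151) = +1 or -1 mod 151.
Compute by square-and-multiply:
  75 = 64 + 8 + 2 + 1 (binary 1001011)
  Repeated squaring mod 151: 17^1 = 17, 17^2 = 138, 17^4 = 18, 17^8 = 22, 17^16 = 31, 17^32 = 55, 17^64 = 5
  17^75 = 17^64 * 17^8 * 17^2 * 17^1 = 5 * 22 * 138 * 17 mod 151
    5 * 22 = 110 = 110 mod 151
    110 * 138 = 15180 = 80 mod 151
    80 * 17 = 1360 = 1 mod 151
  17^75 = 1 mod 151
Result 1: 17 is a quadratic residue mod 151.
17^75 mod 151 = 1

1


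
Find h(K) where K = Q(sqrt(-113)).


K = Q(sqrt(-113)). d mod 4 = 3, so D = disc(K) = 4d = -452
h(K) equals the number of primitive reduced positive-definite forms (a, b, c) = a*x^2 + b*x*y + c*y^2 with b^2 - 4ac = D,
where reduced means |b| <= a <= c, with b >= 0 whenever |b| = a or a = c, and primitive means gcd(a, b, c) = 1.
Reduced forces 3a^2 <= |D| = 452, so 1 <= a <= 12; b must have the parity of D, and c = (b^2 - D)/(4a) must be an integer >= a.
Enumerate a = 1..12, b in [-a, a]:
  a=1: (1, 0, 113)  [1]
  a=2: (2, 2, 57)  [1]
  a=3: (3, -2, 38), (3, 2, 38)  [2]
  a=4..5: none
  a=6: (6, -2, 19), (6, 2, 19)  [2]
  a=7..8: none
  a=9: (9, -4, 13), (9, 4, 13)  [2]
  a=10..12: none
Total reduced forms: 1 + 1 + 2 + 2 + 2 = 8
h = 8

8


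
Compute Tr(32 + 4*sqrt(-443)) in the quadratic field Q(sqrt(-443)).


Tr(a + b*sqrt(d)) = (a + b*sqrt(d)) + (a - b*sqrt(d)) = 2a
= 2 * (32)
= 64

64


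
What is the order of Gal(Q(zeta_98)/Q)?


|Gal(Q(zeta_98)/Q)| = phi(98)
= 42

42


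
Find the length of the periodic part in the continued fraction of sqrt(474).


Run the CF algorithm for sqrt(474).
a_0 = floor(sqrt(474)) = 21; set m_0=0, q_0=1.
Recurrence: m' = q*a - m,  q' = (d - m'^2)/q,  a' = floor((a_0 + m')/q').
  step 1: m=21, q=33, a=1
  step 2: m=12, q=10, a=3
  step 3: m=18, q=15, a=2
  step 4: m=12, q=22, a=1
  step 5: m=10, q=17, a=1
  step 6: m=7, q=25, a=1
  step 7: m=18, q=6, a=6
  step 8: m=18, q=25, a=1
  step 9: m=7, q=17, a=1
  step 10: m=10, q=22, a=1
  step 11: m=12, q=15, a=2
  step 12: m=18, q=10, a=3
  step 13: m=12, q=33, a=1
  step 14: m=21, q=1, a=42
a_14 = 2*a_0 = 42, so the period closes here.
sqrt(474) = [21; 1, 3, 2, 1, 1, 1, 6, 1, 1, 1, 2, 3, 1, 42]
Period length = 14

14


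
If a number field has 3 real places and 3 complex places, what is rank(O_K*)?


By Dirichlet's unit theorem:
rank = r1 + r2 - 1
= 3 + 3 - 1
= 5

5


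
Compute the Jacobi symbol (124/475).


Compute (124/475) via quadratic reciprocity:
  pull out 2: (2/475) = -1  (since 475 mod 8 = 3)
  pull out 2: (2/475) = -1  (since 475 mod 8 = 3)
  reciprocity: (31/475) -> -(475/31)
  reduce: (10/31)
  pull out 2: (2/31) = +1  (since 31 mod 8 = 7)
  reciprocity: (5/31) -> +(31/5)
  reduce: (1/5)
  (1/5) = 1
Product of signs = -1

-1


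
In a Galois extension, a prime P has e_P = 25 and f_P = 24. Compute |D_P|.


|D_P| = e * f
= 25 * 24
= 600

600


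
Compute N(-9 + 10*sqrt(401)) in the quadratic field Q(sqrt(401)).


N(a + b*sqrt(d)) = a^2 - d*b^2
= (-9)^2 - (401)*(10)^2
= 81 - 40100
= -40019

-40019


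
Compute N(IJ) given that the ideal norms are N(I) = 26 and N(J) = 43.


N(IJ) = N(I) * N(J)
= 26 * 43
= 1118

1118


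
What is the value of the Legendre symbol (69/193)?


p = 193 is prime, so compute (69/193) with the reciprocity algorithm (Jacobi-symbol steps: pull out 2s via (2/n), flip via reciprocity, reduce):
  reciprocity: (69/193) -> +(193/69)
  reduce: (55/69)
  reciprocity: (55/69) -> +(69/55)
  reduce: (14/55)
  pull out 2: (2/55) = +1  (since 55 mod 8 = 7)
  reciprocity: (7/55) -> -(55/7)
  reduce: (6/7)
  pull out 2: (2/7) = +1  (since 7 mod 8 = 7)
  reciprocity: (3/7) -> -(7/3)
  reduce: (1/3)
  (1/3) = 1
Product of signs = 1
(69/193) = 1

1


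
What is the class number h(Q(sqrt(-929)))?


K = Q(sqrt(-929)). d mod 4 = 3, so D = disc(K) = 4d = -3716
h(K) equals the number of primitive reduced positive-definite forms (a, b, c) = a*x^2 + b*x*y + c*y^2 with b^2 - 4ac = D,
where reduced means |b| <= a <= c, with b >= 0 whenever |b| = a or a = c, and primitive means gcd(a, b, c) = 1.
Reduced forces 3a^2 <= |D| = 3716, so 1 <= a <= 35; b must have the parity of D, and c = (b^2 - D)/(4a) must be an integer >= a.
Enumerate a = 1..35, b in [-a, a]:
  a=1: (1, 0, 929)  [1]
  a=2: (2, 2, 465)  [1]
  a=3: (3, -2, 310), (3, 2, 310)  [2]
  a=4: none
  a=5: (5, -2, 186), (5, 2, 186)  [2]
  a=6: (6, -2, 155), (6, 2, 155)  [2]
  a=7: (7, -6, 134), (7, 6, 134)  [2]
  a=8: none
  a=9: (9, -8, 105), (9, 8, 105)  [2]
  a=10: (10, -2, 93), (10, 2, 93)  [2]
  a=11..13: none
  a=14: (14, -6, 67), (14, 6, 67)  [2]
  a=15: (15, -8, 63), (15, -2, 62), (15, 2, 62), (15, 8, 63)  [4]
  a=16..17: none
  a=18: (18, -10, 53), (18, 10, 53)  [2]
  a=19..20: none
  a=21: (21, -20, 49), (21, -8, 45), (21, 8, 45), (21, 20, 49)  [4]
  a=22..24: none
  a=25: (25, -22, 42), (25, 22, 42)  [2]
  a=26: none
  a=27: (27, -8, 35), (27, 8, 35)  [2]
  a=28: none
  a=29: (29, -24, 37), (29, 24, 37)  [2]
  a=30: (30, -22, 35), (30, -2, 31), (30, 2, 31), (30, 22, 35)  [4]
  a=31..35: none
Total reduced forms: 1 + 1 + 2 + 2 + 2 + 2 + 2 + 2 + 2 + 4 + 2 + 4 + 2 + 2 + 2 + 4 = 36
h = 36

36


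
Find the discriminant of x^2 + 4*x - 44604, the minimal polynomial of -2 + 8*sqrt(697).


The element -2 + 8*sqrt(697) has minimal polynomial:
x^2 + 4*x - 44604
Discriminant = (4)^2 - 4*(-44604)
= 16 + 178416
= 178432

178432


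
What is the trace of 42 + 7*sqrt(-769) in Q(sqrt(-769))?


Tr(a + b*sqrt(d)) = (a + b*sqrt(d)) + (a - b*sqrt(d)) = 2a
= 2 * (42)
= 84

84


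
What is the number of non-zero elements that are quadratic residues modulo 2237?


For prime p, the number of non-zero quadratic residues is (p-1)/2.
= (2237-1)/2
= 1118

1118


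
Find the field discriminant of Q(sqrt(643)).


For K = Q(sqrt(d)) with d squarefree: disc(K) = d if d = 1 mod 4, and disc(K) = 4d if d = 2 or 3 mod 4.
Here d = 643, and d mod 4 = 3.
d = 3 mod 4, not 1 (O_K = Z[sqrt(d)]), so disc(K) = 4d = 4 * (643) = 2572

2572


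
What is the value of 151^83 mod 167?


p = 167 is prime and the exponent is (p-1)/2 = 83, so by Euler's criterion 151^83 = (151/167) = +1 or -1 mod 167.
Compute by square-and-multiply:
  83 = 64 + 16 + 2 + 1 (binary 1010011)
  Repeated squaring mod 167: 151^1 = 151, 151^2 = 89, 151^4 = 72, 151^8 = 7, 151^16 = 49, 151^32 = 63, 151^64 = 128
  151^83 = 151^64 * 151^16 * 151^2 * 151^1 = 128 * 49 * 89 * 151 mod 167
    128 * 49 = 6272 = 93 mod 167
    93 * 89 = 8277 = 94 mod 167
    94 * 151 = 14194 = 166 mod 167
  151^83 = 166 mod 167
Result 166 = p - 1 = -1 mod 167: 151 is a quadratic non-residue mod 167. As a residue in [0, p-1] the value is 166.
151^83 mod 167 = 166

166


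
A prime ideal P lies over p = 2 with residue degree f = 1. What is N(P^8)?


N(P^a) = p^(a*f)
= 2^(8*1)
= 2^8
= 256

256


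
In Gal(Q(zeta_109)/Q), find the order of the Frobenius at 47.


The Frobenius at p in Gal(Q(zeta_n)/Q) = (Z/nZ)* is the class of p, so its order is ord_109(47), the smallest k >= 1 with 47^k = 1 mod 109.
n = 109 = 109, phi(109) = 108; the order divides phi(n).
Divisors of 108: 1, 2, 3, 4, 6, 9, 12, 18, 27, 36, 54, 108
Repeated squaring mod 109: 47^1 = 47, 47^2 = 29, 47^4 = 78, 47^8 = 89, 47^16 = 73, 47^32 = 97, 47^64 = 35
Test divisors in increasing order:
  k=1: 47^1 = 47 mod 109
  k=2: 47^2 = 29 mod 109
  k=3: 47^3 = 29 * 47 = 55 mod 109
  k=4: 47^4 = 78 mod 109
  k=6: 47^6 = 78 * 29 = 82 mod 109
  k=9: 47^9 = 89 * 47 = 41 mod 109
  k=12: 47^12 = 89 * 78 = 75 mod 109
  k=18: 47^18 = 73 * 29 = 46 mod 109
  k=27: 47^27 = 73 * 89 * 29 * 47 = 33 mod 109
  k=36: 47^36 = 97 * 78 = 45 mod 109
  k=54: 47^54 = 97 * 73 * 78 * 29 = 108 mod 109
  k=108: 47^108 = 35 * 97 * 89 * 78 = 1 mod 109  <- first divisor giving 1
Order = 108

108


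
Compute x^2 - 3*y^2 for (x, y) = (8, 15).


x^2 - d*y^2
= 8^2 - 3*15^2
= 64 - 675
= -611

-611


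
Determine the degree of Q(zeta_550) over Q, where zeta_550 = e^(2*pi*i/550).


The degree equals Euler's totient phi(550).
550 = 2 * 5^2 * 11
phi(550) = 200

200


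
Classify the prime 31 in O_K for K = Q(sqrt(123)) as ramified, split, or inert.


K = Q(sqrt(123)). Since d mod 4 = 3, disc(K) = 492.
Check p | disc: 492 mod 31 = 27.
p does not divide disc. Compute Legendre symbol (d/p):
30^((31-1)/2) mod 31 = -1
(d/p) = -1, so p is inert: (p) stays prime with e=1, f=2, g=1.
Therefore p is inert.

inert


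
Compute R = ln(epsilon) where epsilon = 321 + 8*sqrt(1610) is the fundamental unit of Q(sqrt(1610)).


epsilon = 321 + 8*sqrt(1610)
= 641.9984
R = ln(641.9984)
= 6.4646

6.4646


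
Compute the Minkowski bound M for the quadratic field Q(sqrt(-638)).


d = -638, d mod 4 = 2, so disc(K) = 4d = -2552; |disc(K)| = 2552
Imaginary quadratic field, so n = 2, s = r2 = 1, r1 = 0
M = (n!/n^n) * (4/pi)^s * sqrt(|disc(K)|) = (2!/2^2) * (4/pi)^1 * sqrt(2552)
= 0.5 * 1.273240 * 50.517324
= 32.1603

32.1603


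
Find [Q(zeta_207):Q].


The degree equals Euler's totient phi(207).
207 = 3^2 * 23
phi(207) = 132

132


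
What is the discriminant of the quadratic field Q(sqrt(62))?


For K = Q(sqrt(d)) with d squarefree: disc(K) = d if d = 1 mod 4, and disc(K) = 4d if d = 2 or 3 mod 4.
Here d = 62, and d mod 4 = 2.
d = 2 mod 4, not 1 (O_K = Z[sqrt(d)]), so disc(K) = 4d = 4 * (62) = 248

248


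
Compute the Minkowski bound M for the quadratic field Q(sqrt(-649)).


d = -649, d mod 4 = 3, so disc(K) = 4d = -2596; |disc(K)| = 2596
Imaginary quadratic field, so n = 2, s = r2 = 1, r1 = 0
M = (n!/n^n) * (4/pi)^s * sqrt(|disc(K)|) = (2!/2^2) * (4/pi)^1 * sqrt(2596)
= 0.5 * 1.273240 * 50.950957
= 32.4364

32.4364


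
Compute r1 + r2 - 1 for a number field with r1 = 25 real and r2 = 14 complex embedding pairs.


By Dirichlet's unit theorem:
rank = r1 + r2 - 1
= 25 + 14 - 1
= 38

38


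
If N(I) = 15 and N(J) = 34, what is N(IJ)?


N(IJ) = N(I) * N(J)
= 15 * 34
= 510

510


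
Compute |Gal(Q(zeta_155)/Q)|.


|Gal(Q(zeta_155)/Q)| = phi(155)
= 120

120


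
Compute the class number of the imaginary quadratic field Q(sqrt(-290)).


K = Q(sqrt(-290)). d mod 4 = 2, so D = disc(K) = 4d = -1160
h(K) equals the number of primitive reduced positive-definite forms (a, b, c) = a*x^2 + b*x*y + c*y^2 with b^2 - 4ac = D,
where reduced means |b| <= a <= c, with b >= 0 whenever |b| = a or a = c, and primitive means gcd(a, b, c) = 1.
Reduced forces 3a^2 <= |D| = 1160, so 1 <= a <= 19; b must have the parity of D, and c = (b^2 - D)/(4a) must be an integer >= a.
Enumerate a = 1..19, b in [-a, a]:
  a=1: (1, 0, 290)  [1]
  a=2: (2, 0, 145)  [1]
  a=3: (3, -2, 97), (3, 2, 97)  [2]
  a=4: none
  a=5: (5, 0, 58)  [1]
  a=6: (6, -4, 49), (6, 4, 49)  [2]
  a=7: (7, -4, 42), (7, 4, 42)  [2]
  a=8: none
  a=9: (9, -8, 34), (9, 8, 34)  [2]
  a=10: (10, 0, 29)  [1]
  a=11..12: none
  a=13: (13, -6, 23), (13, 6, 23)  [2]
  a=14: (14, -4, 21), (14, 4, 21)  [2]
  a=15: (15, -10, 21), (15, 10, 21)  [2]
  a=16: none
  a=17: (17, -8, 18), (17, 8, 18)  [2]
  a=18..19: none
Total reduced forms: 1 + 1 + 2 + 1 + 2 + 2 + 2 + 1 + 2 + 2 + 2 + 2 = 20
h = 20

20


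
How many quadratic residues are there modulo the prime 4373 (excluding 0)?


For prime p, the number of non-zero quadratic residues is (p-1)/2.
= (4373-1)/2
= 2186

2186


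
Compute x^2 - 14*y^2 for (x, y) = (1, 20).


x^2 - d*y^2
= 1^2 - 14*20^2
= 1 - 5600
= -5599

-5599


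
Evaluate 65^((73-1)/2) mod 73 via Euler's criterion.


p = 73 is prime and the exponent is (p-1)/2 = 36, so by Euler's criterion 65^36 = (65/73) = +1 or -1 mod 73.
Compute by square-and-multiply:
  36 = 32 + 4 (binary 100100)
  Repeated squaring mod 73: 65^1 = 65, 65^2 = 64, 65^4 = 8, 65^8 = 64, 65^16 = 8, 65^32 = 64
  65^36 = 65^32 * 65^4 = 64 * 8 mod 73
    64 * 8 = 512 = 1 mod 73
  65^36 = 1 mod 73
Result 1: 65 is a quadratic residue mod 73.
65^36 mod 73 = 1

1


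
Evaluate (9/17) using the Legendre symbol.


p = 17 is prime, so compute (9/17) with the reciprocity algorithm (Jacobi-symbol steps: pull out 2s via (2/n), flip via reciprocity, reduce):
  reciprocity: (9/17) -> +(17/9)
  reduce: (8/9)
  pull out 2: (2/9) = +1  (since 9 mod 8 = 1)
  pull out 2: (2/9) = +1  (since 9 mod 8 = 1)
  pull out 2: (2/9) = +1  (since 9 mod 8 = 1)
  (1/9) = 1
Product of signs = 1
(9/17) = 1

1


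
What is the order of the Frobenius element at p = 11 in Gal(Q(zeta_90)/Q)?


The Frobenius at p in Gal(Q(zeta_n)/Q) = (Z/nZ)* is the class of p, so its order is ord_90(11), the smallest k >= 1 with 11^k = 1 mod 90.
n = 90 = 2 * 3^2 * 5, phi(90) = 24; the order divides phi(n).
Divisors of 24: 1, 2, 3, 4, 6, 8, 12, 24
Repeated squaring mod 90: 11^1 = 11, 11^2 = 31, 11^4 = 61, 11^8 = 31, 11^16 = 61
Test divisors in increasing order:
  k=1: 11^1 = 11 mod 90
  k=2: 11^2 = 31 mod 90
  k=3: 11^3 = 31 * 11 = 71 mod 90
  k=4: 11^4 = 61 mod 90
  k=6: 11^6 = 61 * 31 = 1 mod 90  <- first divisor giving 1
Order = 6

6


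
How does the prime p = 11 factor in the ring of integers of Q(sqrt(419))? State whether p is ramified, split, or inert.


K = Q(sqrt(419)). Since d mod 4 = 3, disc(K) = 1676.
Check p | disc: 1676 mod 11 = 4.
p does not divide disc. Compute Legendre symbol (d/p):
1^((11-1)/2) mod 11 = 1
(d/p) = 1, so p splits: (p) = P*P' with e=1, f=1, g=2.
Therefore p is split.

split


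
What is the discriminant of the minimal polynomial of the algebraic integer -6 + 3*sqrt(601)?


The element -6 + 3*sqrt(601) has minimal polynomial:
x^2 + 12*x - 5373
Discriminant = (12)^2 - 4*(-5373)
= 144 + 21492
= 21636

21636


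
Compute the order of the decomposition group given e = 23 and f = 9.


|D_P| = e * f
= 23 * 9
= 207

207


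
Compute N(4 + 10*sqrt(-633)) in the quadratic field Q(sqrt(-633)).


N(a + b*sqrt(d)) = a^2 - d*b^2
= (4)^2 - (-633)*(10)^2
= 16 + 63300
= 63316

63316


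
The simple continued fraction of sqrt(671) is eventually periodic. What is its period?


Run the CF algorithm for sqrt(671).
a_0 = floor(sqrt(671)) = 25; set m_0=0, q_0=1.
Recurrence: m' = q*a - m,  q' = (d - m'^2)/q,  a' = floor((a_0 + m')/q').
  step 1: m=25, q=46, a=1
  step 2: m=21, q=5, a=9
  step 3: m=24, q=19, a=2
  step 4: m=14, q=25, a=1
  step 5: m=11, q=22, a=1
  step 6: m=11, q=25, a=1
  step 7: m=14, q=19, a=2
  step 8: m=24, q=5, a=9
  step 9: m=21, q=46, a=1
  step 10: m=25, q=1, a=50
a_10 = 2*a_0 = 50, so the period closes here.
sqrt(671) = [25; 1, 9, 2, 1, 1, 1, 2, 9, 1, 50]
Period length = 10

10


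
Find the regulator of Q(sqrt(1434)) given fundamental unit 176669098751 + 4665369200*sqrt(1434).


epsilon = 176669098751 + 4665369200*sqrt(1434)
= 3.5334e+11
R = ln(3.5334e+11)
= 26.5907

26.5907
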